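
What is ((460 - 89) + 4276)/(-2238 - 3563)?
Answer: -4647/5801 ≈ -0.80107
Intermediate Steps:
((460 - 89) + 4276)/(-2238 - 3563) = (371 + 4276)/(-5801) = 4647*(-1/5801) = -4647/5801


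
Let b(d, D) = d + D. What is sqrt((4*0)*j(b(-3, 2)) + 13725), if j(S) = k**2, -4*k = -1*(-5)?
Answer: 15*sqrt(61) ≈ 117.15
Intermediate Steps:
b(d, D) = D + d
k = -5/4 (k = -(-1)*(-5)/4 = -1/4*5 = -5/4 ≈ -1.2500)
j(S) = 25/16 (j(S) = (-5/4)**2 = 25/16)
sqrt((4*0)*j(b(-3, 2)) + 13725) = sqrt((4*0)*(25/16) + 13725) = sqrt(0*(25/16) + 13725) = sqrt(0 + 13725) = sqrt(13725) = 15*sqrt(61)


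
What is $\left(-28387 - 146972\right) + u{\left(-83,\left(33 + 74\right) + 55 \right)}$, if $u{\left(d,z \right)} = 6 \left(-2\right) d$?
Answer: $-174363$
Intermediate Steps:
$u{\left(d,z \right)} = - 12 d$
$\left(-28387 - 146972\right) + u{\left(-83,\left(33 + 74\right) + 55 \right)} = \left(-28387 - 146972\right) - -996 = -175359 + 996 = -174363$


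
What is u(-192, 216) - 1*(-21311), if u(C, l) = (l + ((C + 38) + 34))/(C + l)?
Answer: 21315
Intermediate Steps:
u(C, l) = (72 + C + l)/(C + l) (u(C, l) = (l + ((38 + C) + 34))/(C + l) = (l + (72 + C))/(C + l) = (72 + C + l)/(C + l))
u(-192, 216) - 1*(-21311) = (72 - 192 + 216)/(-192 + 216) - 1*(-21311) = 96/24 + 21311 = (1/24)*96 + 21311 = 4 + 21311 = 21315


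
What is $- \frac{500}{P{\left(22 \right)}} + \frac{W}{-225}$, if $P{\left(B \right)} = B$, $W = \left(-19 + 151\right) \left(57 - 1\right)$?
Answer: $- \frac{45854}{825} \approx -55.581$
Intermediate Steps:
$W = 7392$ ($W = 132 \cdot 56 = 7392$)
$- \frac{500}{P{\left(22 \right)}} + \frac{W}{-225} = - \frac{500}{22} + \frac{7392}{-225} = \left(-500\right) \frac{1}{22} + 7392 \left(- \frac{1}{225}\right) = - \frac{250}{11} - \frac{2464}{75} = - \frac{45854}{825}$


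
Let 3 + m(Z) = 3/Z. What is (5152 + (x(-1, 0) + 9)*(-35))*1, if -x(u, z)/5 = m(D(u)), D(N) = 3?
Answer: 4487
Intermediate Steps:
m(Z) = -3 + 3/Z
x(u, z) = 10 (x(u, z) = -5*(-3 + 3/3) = -5*(-3 + 3*(⅓)) = -5*(-3 + 1) = -5*(-2) = 10)
(5152 + (x(-1, 0) + 9)*(-35))*1 = (5152 + (10 + 9)*(-35))*1 = (5152 + 19*(-35))*1 = (5152 - 665)*1 = 4487*1 = 4487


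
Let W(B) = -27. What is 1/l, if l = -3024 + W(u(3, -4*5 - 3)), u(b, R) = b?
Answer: -1/3051 ≈ -0.00032776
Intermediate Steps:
l = -3051 (l = -3024 - 27 = -3051)
1/l = 1/(-3051) = -1/3051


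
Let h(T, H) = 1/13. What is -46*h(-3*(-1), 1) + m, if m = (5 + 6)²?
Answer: 1527/13 ≈ 117.46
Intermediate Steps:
h(T, H) = 1/13
m = 121 (m = 11² = 121)
-46*h(-3*(-1), 1) + m = -46*1/13 + 121 = -46/13 + 121 = 1527/13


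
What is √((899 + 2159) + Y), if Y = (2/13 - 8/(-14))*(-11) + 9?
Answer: 29*√30121/91 ≈ 55.308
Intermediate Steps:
Y = 93/91 (Y = (2*(1/13) - 8*(-1/14))*(-11) + 9 = (2/13 + 4/7)*(-11) + 9 = (66/91)*(-11) + 9 = -726/91 + 9 = 93/91 ≈ 1.0220)
√((899 + 2159) + Y) = √((899 + 2159) + 93/91) = √(3058 + 93/91) = √(278371/91) = 29*√30121/91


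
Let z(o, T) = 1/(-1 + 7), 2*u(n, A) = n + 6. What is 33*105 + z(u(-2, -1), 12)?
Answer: 20791/6 ≈ 3465.2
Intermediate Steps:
u(n, A) = 3 + n/2 (u(n, A) = (n + 6)/2 = (6 + n)/2 = 3 + n/2)
z(o, T) = ⅙ (z(o, T) = 1/6 = ⅙)
33*105 + z(u(-2, -1), 12) = 33*105 + ⅙ = 3465 + ⅙ = 20791/6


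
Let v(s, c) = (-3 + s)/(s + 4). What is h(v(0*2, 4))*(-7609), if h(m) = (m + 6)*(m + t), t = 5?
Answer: -2716413/16 ≈ -1.6978e+5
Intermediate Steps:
v(s, c) = (-3 + s)/(4 + s)
h(m) = (5 + m)*(6 + m) (h(m) = (m + 6)*(m + 5) = (6 + m)*(5 + m) = (5 + m)*(6 + m))
h(v(0*2, 4))*(-7609) = (30 + ((-3 + 0*2)/(4 + 0*2))**2 + 11*((-3 + 0*2)/(4 + 0*2)))*(-7609) = (30 + ((-3 + 0)/(4 + 0))**2 + 11*((-3 + 0)/(4 + 0)))*(-7609) = (30 + (-3/4)**2 + 11*(-3/4))*(-7609) = (30 + 9/16 - 33/4)*(-7609) = (357/16)*(-7609) = -2716413/16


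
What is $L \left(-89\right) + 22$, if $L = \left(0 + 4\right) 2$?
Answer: $-690$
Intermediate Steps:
$L = 8$ ($L = 4 \cdot 2 = 8$)
$L \left(-89\right) + 22 = 8 \left(-89\right) + 22 = -712 + 22 = -690$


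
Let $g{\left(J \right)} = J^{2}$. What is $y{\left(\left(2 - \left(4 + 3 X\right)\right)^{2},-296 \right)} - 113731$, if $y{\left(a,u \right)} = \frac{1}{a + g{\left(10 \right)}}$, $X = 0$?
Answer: $- \frac{11828023}{104} \approx -1.1373 \cdot 10^{5}$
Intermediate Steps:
$y{\left(a,u \right)} = \frac{1}{100 + a}$ ($y{\left(a,u \right)} = \frac{1}{a + 10^{2}} = \frac{1}{a + 100} = \frac{1}{100 + a}$)
$y{\left(\left(2 - \left(4 + 3 X\right)\right)^{2},-296 \right)} - 113731 = \frac{1}{100 + \left(2 - 4\right)^{2}} - 113731 = \frac{1}{100 + \left(-2\right)^{2}} - 113731 = \frac{1}{100 + 4} - 113731 = \frac{1}{104} - 113731 = - \frac{11828023}{104}$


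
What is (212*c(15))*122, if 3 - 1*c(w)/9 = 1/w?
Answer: 3414048/5 ≈ 6.8281e+5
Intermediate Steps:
c(w) = 27 - 9/w
(212*c(15))*122 = (212*(27 - 9/15))*122 = (212*(27 - 9*1/15))*122 = (212*(27 - ⅗))*122 = (212*(132/5))*122 = (27984/5)*122 = 3414048/5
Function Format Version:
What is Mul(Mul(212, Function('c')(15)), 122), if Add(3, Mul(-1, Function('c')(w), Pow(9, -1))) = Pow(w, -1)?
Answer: Rational(3414048, 5) ≈ 6.8281e+5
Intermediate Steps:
Function('c')(w) = Add(27, Mul(-9, Pow(w, -1)))
Mul(Mul(212, Function('c')(15)), 122) = Mul(Mul(212, Add(27, Mul(-9, Pow(15, -1)))), 122) = Mul(Mul(212, Add(27, Mul(-9, Rational(1, 15)))), 122) = Mul(Mul(212, Add(27, Rational(-3, 5))), 122) = Mul(Mul(212, Rational(132, 5)), 122) = Mul(Rational(27984, 5), 122) = Rational(3414048, 5)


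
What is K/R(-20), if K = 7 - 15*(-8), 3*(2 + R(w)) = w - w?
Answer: -127/2 ≈ -63.500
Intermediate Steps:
R(w) = -2 (R(w) = -2 + (w - w)/3 = -2 + (1/3)*0 = -2 + 0 = -2)
K = 127 (K = 7 + 120 = 127)
K/R(-20) = 127/(-2) = 127*(-1/2) = -127/2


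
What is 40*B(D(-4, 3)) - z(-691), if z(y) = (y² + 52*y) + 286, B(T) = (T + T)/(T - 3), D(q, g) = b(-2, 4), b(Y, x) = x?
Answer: -441515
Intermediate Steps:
D(q, g) = 4
B(T) = 2*T/(-3 + T) (B(T) = (2*T)/(-3 + T) = 2*T/(-3 + T))
z(y) = 286 + y² + 52*y
40*B(D(-4, 3)) - z(-691) = 40*(2*4/(-3 + 4)) - (286 + (-691)² + 52*(-691)) = 40*(2*4/1) - (286 + 477481 - 35932) = 40*(2*4*1) - 1*441835 = 40*8 - 441835 = 320 - 441835 = -441515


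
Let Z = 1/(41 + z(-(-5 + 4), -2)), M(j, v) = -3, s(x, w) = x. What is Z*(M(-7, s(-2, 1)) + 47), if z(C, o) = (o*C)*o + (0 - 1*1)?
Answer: 1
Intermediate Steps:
z(C, o) = -1 + C*o² (z(C, o) = (C*o)*o + (0 - 1) = C*o² - 1 = -1 + C*o²)
Z = 1/44 (Z = 1/(41 + (-1 - (-5 + 4)*(-2)²)) = 1/(41 + (-1 - 1*(-1)*4)) = 1/(41 + (-1 + 1*4)) = 1/(41 + (-1 + 4)) = 1/(41 + 3) = 1/44 ≈ 0.022727)
Z*(M(-7, s(-2, 1)) + 47) = (-3 + 47)/44 = (1/44)*44 = 1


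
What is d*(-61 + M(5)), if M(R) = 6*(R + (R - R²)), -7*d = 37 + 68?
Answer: 2265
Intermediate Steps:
d = -15 (d = -(37 + 68)/7 = -⅐*105 = -15)
M(R) = -6*R² + 12*R (M(R) = 6*(-R² + 2*R) = -6*R² + 12*R)
d*(-61 + M(5)) = -15*(-61 + 6*5*(2 - 1*5)) = -15*(-61 + 6*5*(2 - 5)) = -15*(-61 + 6*5*(-3)) = -15*(-61 - 90) = -15*(-151) = 2265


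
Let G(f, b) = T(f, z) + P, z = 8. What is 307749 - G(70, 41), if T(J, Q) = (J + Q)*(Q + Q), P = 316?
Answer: 306185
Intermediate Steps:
T(J, Q) = 2*Q*(J + Q) (T(J, Q) = (J + Q)*(2*Q) = 2*Q*(J + Q))
G(f, b) = 444 + 16*f (G(f, b) = 2*8*(f + 8) + 316 = 2*8*(8 + f) + 316 = (128 + 16*f) + 316 = 444 + 16*f)
307749 - G(70, 41) = 307749 - (444 + 16*70) = 307749 - (444 + 1120) = 307749 - 1*1564 = 307749 - 1564 = 306185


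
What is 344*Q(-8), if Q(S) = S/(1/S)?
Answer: 22016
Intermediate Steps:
Q(S) = S² (Q(S) = S*S = S²)
344*Q(-8) = 344*(-8)² = 344*64 = 22016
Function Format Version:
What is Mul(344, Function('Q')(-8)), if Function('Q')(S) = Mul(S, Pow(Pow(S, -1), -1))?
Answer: 22016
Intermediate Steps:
Function('Q')(S) = Pow(S, 2) (Function('Q')(S) = Mul(S, S) = Pow(S, 2))
Mul(344, Function('Q')(-8)) = Mul(344, Pow(-8, 2)) = Mul(344, 64) = 22016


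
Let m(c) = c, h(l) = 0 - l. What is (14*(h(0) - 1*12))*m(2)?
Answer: -336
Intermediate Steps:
h(l) = -l
(14*(h(0) - 1*12))*m(2) = (14*(-1*0 - 1*12))*2 = (14*(0 - 12))*2 = (14*(-12))*2 = -168*2 = -336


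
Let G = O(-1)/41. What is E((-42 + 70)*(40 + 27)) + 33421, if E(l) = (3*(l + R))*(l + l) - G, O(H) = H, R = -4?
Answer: 865290774/41 ≈ 2.1105e+7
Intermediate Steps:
G = -1/41 ≈ -0.024390
E(l) = 1/41 + 2*l*(-12 + 3*l) (E(l) = (3*(l - 4))*(l + l) - 1*(-1/41) = (3*(-4 + l))*(2*l) + 1/41 = (-12 + 3*l)*(2*l) + 1/41 = 2*l*(-12 + 3*l) + 1/41 = 1/41 + 2*l*(-12 + 3*l))
E((-42 + 70)*(40 + 27)) + 33421 = (1/41 - 24*(-42 + 70)*(40 + 27) + 6*((-42 + 70)*(40 + 27))²) + 33421 = (1/41 - 672*67 + 6*(28*67)²) + 33421 = (1/41 - 24*1876 + 6*1876²) + 33421 = (1/41 - 45024 + 6*3519376) + 33421 = (1/41 - 45024 + 21116256) + 33421 = 863920513/41 + 33421 = 865290774/41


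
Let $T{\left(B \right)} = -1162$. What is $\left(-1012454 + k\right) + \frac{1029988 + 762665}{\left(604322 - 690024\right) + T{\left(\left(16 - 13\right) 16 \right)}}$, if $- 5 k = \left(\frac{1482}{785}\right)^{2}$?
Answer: $- \frac{270977730307730561}{267638842000} \approx -1.0125 \cdot 10^{6}$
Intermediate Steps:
$k = - \frac{2196324}{3081125}$ ($k = - \frac{\left(\frac{1482}{785}\right)^{2}}{5} = \left(- \frac{1}{5}\right) \frac{2196324}{616225} = - \frac{2196324}{3081125} \approx -0.71283$)
$\left(-1012454 + k\right) + \frac{1029988 + 762665}{\left(604322 - 690024\right) + T{\left(\left(16 - 13\right) 16 \right)}} = \left(-1012454 - \frac{2196324}{3081125}\right) + \frac{1029988 + 762665}{\left(604322 - 690024\right) - 1162} = - \frac{3119499527074}{3081125} + \frac{1792653}{-85702 - 1162} = - \frac{3119499527074}{3081125} + \frac{1792653}{-86864} = - \frac{3119499527074}{3081125} + 1792653 \left(- \frac{1}{86864}\right) = - \frac{3119499527074}{3081125} - \frac{1792653}{86864} = - \frac{270977730307730561}{267638842000}$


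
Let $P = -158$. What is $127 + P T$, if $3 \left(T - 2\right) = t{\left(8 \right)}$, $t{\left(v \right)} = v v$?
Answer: $- \frac{10679}{3} \approx -3559.7$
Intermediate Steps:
$t{\left(v \right)} = v^{2}$
$T = \frac{70}{3}$ ($T = 2 + \frac{8^{2}}{3} = 2 + \frac{1}{3} \cdot 64 = 2 + \frac{64}{3} = \frac{70}{3} \approx 23.333$)
$127 + P T = 127 - \frac{11060}{3} = - \frac{10679}{3}$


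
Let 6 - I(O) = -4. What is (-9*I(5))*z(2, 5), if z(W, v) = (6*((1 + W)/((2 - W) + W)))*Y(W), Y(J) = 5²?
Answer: -20250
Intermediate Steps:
Y(J) = 25
I(O) = 10 (I(O) = 6 - 1*(-4) = 6 + 4 = 10)
z(W, v) = 75 + 75*W (z(W, v) = (6*((1 + W)/((2 - W) + W)))*25 = (6*((1 + W)/2))*25 = (6*((1 + W)*(½)))*25 = (6*(½ + W/2))*25 = (3 + 3*W)*25 = 75 + 75*W)
(-9*I(5))*z(2, 5) = (-9*10)*(75 + 75*2) = -90*(75 + 150) = -90*225 = -20250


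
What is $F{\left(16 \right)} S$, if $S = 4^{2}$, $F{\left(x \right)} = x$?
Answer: $256$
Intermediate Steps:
$S = 16$
$F{\left(16 \right)} S = 16 \cdot 16 = 256$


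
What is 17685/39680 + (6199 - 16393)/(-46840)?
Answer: 30821583/46465280 ≈ 0.66333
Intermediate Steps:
17685/39680 + (6199 - 16393)/(-46840) = 17685*(1/39680) - 10194*(-1/46840) = 3537/7936 + 5097/23420 = 30821583/46465280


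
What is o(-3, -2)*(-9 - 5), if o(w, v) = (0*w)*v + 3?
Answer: -42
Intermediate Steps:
o(w, v) = 3 (o(w, v) = 0*v + 3 = 0 + 3 = 3)
o(-3, -2)*(-9 - 5) = 3*(-9 - 5) = 3*(-14) = -42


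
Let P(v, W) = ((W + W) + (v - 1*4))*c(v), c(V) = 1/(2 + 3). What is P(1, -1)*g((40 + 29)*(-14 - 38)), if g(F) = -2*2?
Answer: 4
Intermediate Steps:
c(V) = 1/5
P(v, W) = -4/5 + v/5 + 2*W/5 (P(v, W) = ((W + W) + (v - 1*4))*(1/5) = (2*W + (v - 4))*(1/5) = (2*W + (-4 + v))*(1/5) = (-4 + v + 2*W)*(1/5) = -4/5 + v/5 + 2*W/5)
g(F) = -4
P(1, -1)*g((40 + 29)*(-14 - 38)) = (-4/5 + (1/5)*1 + (2/5)*(-1))*(-4) = (-4/5 + 1/5 - 2/5)*(-4) = -1*(-4) = 4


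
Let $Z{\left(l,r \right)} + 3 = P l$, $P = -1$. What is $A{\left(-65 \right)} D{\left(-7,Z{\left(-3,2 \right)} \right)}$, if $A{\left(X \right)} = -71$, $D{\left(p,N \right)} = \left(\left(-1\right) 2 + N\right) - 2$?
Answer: $284$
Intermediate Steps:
$Z{\left(l,r \right)} = -3 - l$
$D{\left(p,N \right)} = -4 + N$ ($D{\left(p,N \right)} = \left(-2 + N\right) - 2 = -4 + N$)
$A{\left(-65 \right)} D{\left(-7,Z{\left(-3,2 \right)} \right)} = - 71 \left(-4 - 0\right) = - 71 \left(-4 + \left(-3 + 3\right)\right) = - 71 \left(-4 + 0\right) = \left(-71\right) \left(-4\right) = 284$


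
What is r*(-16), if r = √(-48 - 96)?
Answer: -192*I ≈ -192.0*I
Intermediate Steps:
r = 12*I (r = √(-144) = 12*I ≈ 12.0*I)
r*(-16) = (12*I)*(-16) = -192*I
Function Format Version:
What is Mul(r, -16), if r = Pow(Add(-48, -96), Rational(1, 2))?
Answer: Mul(-192, I) ≈ Mul(-192.00, I)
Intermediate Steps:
r = Mul(12, I) (r = Pow(-144, Rational(1, 2)) = Mul(12, I) ≈ Mul(12.000, I))
Mul(r, -16) = Mul(Mul(12, I), -16) = Mul(-192, I)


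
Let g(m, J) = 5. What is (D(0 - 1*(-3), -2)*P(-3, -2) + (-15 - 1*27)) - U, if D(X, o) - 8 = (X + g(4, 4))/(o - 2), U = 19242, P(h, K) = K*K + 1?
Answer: -19254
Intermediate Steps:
P(h, K) = 1 + K² (P(h, K) = K² + 1 = 1 + K²)
D(X, o) = 8 + (5 + X)/(-2 + o) (D(X, o) = 8 + (X + 5)/(o - 2) = 8 + (5 + X)/(-2 + o))
(D(0 - 1*(-3), -2)*P(-3, -2) + (-15 - 1*27)) - U = (((-11 + (0 - 1*(-3)) + 8*(-2))/(-2 - 2))*(1 + (-2)²) + (-15 - 1*27)) - 1*19242 = (((-11 + (0 + 3) - 16)/(-4))*(1 + 4) + (-15 - 27)) - 19242 = (-(-11 + 3 - 16)/4*5 - 42) - 19242 = (-¼*(-24)*5 - 42) - 19242 = (6*5 - 42) - 19242 = (30 - 42) - 19242 = -12 - 19242 = -19254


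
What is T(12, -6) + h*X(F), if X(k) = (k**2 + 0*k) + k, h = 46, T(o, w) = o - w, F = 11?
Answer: 6090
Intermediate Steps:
X(k) = k + k**2 (X(k) = (k**2 + 0) + k = k**2 + k = k + k**2)
T(12, -6) + h*X(F) = (12 - 1*(-6)) + 46*(11*(1 + 11)) = (12 + 6) + 46*(11*12) = 18 + 46*132 = 18 + 6072 = 6090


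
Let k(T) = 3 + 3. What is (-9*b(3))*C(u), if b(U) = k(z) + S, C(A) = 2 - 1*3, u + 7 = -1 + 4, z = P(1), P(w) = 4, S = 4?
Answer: 90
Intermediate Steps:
z = 4
u = -4 (u = -7 + (-1 + 4) = -7 + 3 = -4)
C(A) = -1 (C(A) = 2 - 3 = -1)
k(T) = 6
b(U) = 10 (b(U) = 6 + 4 = 10)
(-9*b(3))*C(u) = -9*10*(-1) = -90*(-1) = 90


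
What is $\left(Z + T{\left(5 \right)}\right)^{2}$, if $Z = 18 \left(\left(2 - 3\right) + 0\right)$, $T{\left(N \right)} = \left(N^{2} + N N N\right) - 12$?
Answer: $14400$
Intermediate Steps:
$T{\left(N \right)} = -12 + N^{2} + N^{3}$ ($T{\left(N \right)} = \left(N^{2} + N^{2} N\right) - 12 = \left(N^{2} + N^{3}\right) - 12 = -12 + N^{2} + N^{3}$)
$Z = -18$ ($Z = 18 \left(-1 + 0\right) = 18 \left(-1\right) = -18$)
$\left(Z + T{\left(5 \right)}\right)^{2} = \left(-18 + \left(-12 + 5^{2} + 5^{3}\right)\right)^{2} = \left(-18 + \left(-12 + 25 + 125\right)\right)^{2} = \left(-18 + 138\right)^{2} = 120^{2} = 14400$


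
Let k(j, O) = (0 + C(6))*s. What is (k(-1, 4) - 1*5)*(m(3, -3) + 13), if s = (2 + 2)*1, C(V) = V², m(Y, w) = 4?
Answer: 2363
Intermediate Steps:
s = 4 (s = 4*1 = 4)
k(j, O) = 144 (k(j, O) = (0 + 6²)*4 = (0 + 36)*4 = 36*4 = 144)
(k(-1, 4) - 1*5)*(m(3, -3) + 13) = (144 - 1*5)*(4 + 13) = (144 - 5)*17 = 139*17 = 2363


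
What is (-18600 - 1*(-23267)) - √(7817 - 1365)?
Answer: 4667 - 2*√1613 ≈ 4586.7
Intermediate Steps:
(-18600 - 1*(-23267)) - √(7817 - 1365) = (-18600 + 23267) - √6452 = 4667 - 2*√1613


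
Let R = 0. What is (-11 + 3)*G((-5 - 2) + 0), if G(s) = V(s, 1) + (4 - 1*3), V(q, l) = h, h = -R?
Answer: -8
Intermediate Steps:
h = 0 (h = -1*0 = 0)
V(q, l) = 0
G(s) = 1 (G(s) = 0 + (4 - 1*3) = 0 + (4 - 3) = 0 + 1 = 1)
(-11 + 3)*G((-5 - 2) + 0) = (-11 + 3)*1 = -8*1 = -8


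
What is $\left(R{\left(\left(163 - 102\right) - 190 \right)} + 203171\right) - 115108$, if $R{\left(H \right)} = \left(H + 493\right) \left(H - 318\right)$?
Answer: $-74645$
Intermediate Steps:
$R{\left(H \right)} = \left(-318 + H\right) \left(493 + H\right)$ ($R{\left(H \right)} = \left(493 + H\right) \left(-318 + H\right) = \left(-318 + H\right) \left(493 + H\right)$)
$\left(R{\left(\left(163 - 102\right) - 190 \right)} + 203171\right) - 115108 = \left(\left(-156774 + \left(\left(163 - 102\right) - 190\right)^{2} + 175 \left(\left(163 - 102\right) - 190\right)\right) + 203171\right) - 115108 = \left(\left(-156774 + \left(61 - 190\right)^{2} + 175 \left(61 - 190\right)\right) + 203171\right) - 115108 = \left(\left(-156774 + \left(-129\right)^{2} + 175 \left(-129\right)\right) + 203171\right) - 115108 = \left(\left(-156774 + 16641 - 22575\right) + 203171\right) - 115108 = \left(-162708 + 203171\right) - 115108 = 40463 - 115108 = -74645$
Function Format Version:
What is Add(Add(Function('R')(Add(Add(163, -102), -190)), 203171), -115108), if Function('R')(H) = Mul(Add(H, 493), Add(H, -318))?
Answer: -74645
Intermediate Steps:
Function('R')(H) = Mul(Add(-318, H), Add(493, H)) (Function('R')(H) = Mul(Add(493, H), Add(-318, H)) = Mul(Add(-318, H), Add(493, H)))
Add(Add(Function('R')(Add(Add(163, -102), -190)), 203171), -115108) = Add(Add(Add(-156774, Pow(Add(Add(163, -102), -190), 2), Mul(175, Add(Add(163, -102), -190))), 203171), -115108) = Add(Add(Add(-156774, Pow(Add(61, -190), 2), Mul(175, Add(61, -190))), 203171), -115108) = Add(Add(Add(-156774, Pow(-129, 2), Mul(175, -129)), 203171), -115108) = Add(Add(Add(-156774, 16641, -22575), 203171), -115108) = Add(Add(-162708, 203171), -115108) = Add(40463, -115108) = -74645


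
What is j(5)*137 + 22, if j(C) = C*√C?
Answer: 22 + 685*√5 ≈ 1553.7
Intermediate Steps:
j(C) = C^(3/2)
j(5)*137 + 22 = 5^(3/2)*137 + 22 = (5*√5)*137 + 22 = 685*√5 + 22 = 22 + 685*√5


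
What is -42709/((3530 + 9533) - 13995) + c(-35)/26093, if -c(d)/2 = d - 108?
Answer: 1114672489/24318676 ≈ 45.836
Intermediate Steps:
c(d) = 216 - 2*d (c(d) = -2*(d - 108) = -2*(-108 + d) = 216 - 2*d)
-42709/((3530 + 9533) - 13995) + c(-35)/26093 = -42709/((3530 + 9533) - 13995) + (216 - 2*(-35))/26093 = -42709/(13063 - 13995) + (216 + 70)*(1/26093) = -42709/(-932) + 286*(1/26093) = -42709*(-1/932) + 286/26093 = 42709/932 + 286/26093 = 1114672489/24318676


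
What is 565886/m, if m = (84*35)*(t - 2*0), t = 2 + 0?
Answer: 282943/2940 ≈ 96.239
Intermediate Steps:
t = 2
m = 5880 (m = (84*35)*(2 - 2*0) = 2940*(2 + 0) = 2940*2 = 5880)
565886/m = 565886/5880 = 565886*(1/5880) = 282943/2940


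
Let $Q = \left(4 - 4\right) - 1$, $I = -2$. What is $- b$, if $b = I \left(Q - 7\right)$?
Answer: $-16$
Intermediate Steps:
$Q = -1$ ($Q = 0 - 1 = -1$)
$b = 16$ ($b = - 2 \left(-1 - 7\right) = \left(-2\right) \left(-8\right) = 16$)
$- b = \left(-1\right) 16 = -16$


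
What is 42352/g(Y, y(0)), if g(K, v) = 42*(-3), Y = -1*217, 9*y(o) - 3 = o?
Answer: -21176/63 ≈ -336.13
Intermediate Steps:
y(o) = 1/3 + o/9
Y = -217
g(K, v) = -126
42352/g(Y, y(0)) = 42352/(-126) = 42352*(-1/126) = -21176/63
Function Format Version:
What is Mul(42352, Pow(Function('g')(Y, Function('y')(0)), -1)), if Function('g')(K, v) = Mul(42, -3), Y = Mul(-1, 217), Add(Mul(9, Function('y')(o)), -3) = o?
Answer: Rational(-21176, 63) ≈ -336.13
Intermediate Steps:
Function('y')(o) = Add(Rational(1, 3), Mul(Rational(1, 9), o))
Y = -217
Function('g')(K, v) = -126
Mul(42352, Pow(Function('g')(Y, Function('y')(0)), -1)) = Mul(42352, Pow(-126, -1)) = Mul(42352, Rational(-1, 126)) = Rational(-21176, 63)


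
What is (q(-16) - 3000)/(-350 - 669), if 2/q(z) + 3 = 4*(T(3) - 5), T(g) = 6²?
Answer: 362998/123299 ≈ 2.9440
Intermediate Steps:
T(g) = 36
q(z) = 2/121 (q(z) = 2/(-3 + 4*(36 - 5)) = 2/(-3 + 4*31) = 2/(-3 + 124) = 2/121)
(q(-16) - 3000)/(-350 - 669) = (2/121 - 3000)/(-350 - 669) = -362998/121/(-1019) = -362998/121*(-1/1019) = 362998/123299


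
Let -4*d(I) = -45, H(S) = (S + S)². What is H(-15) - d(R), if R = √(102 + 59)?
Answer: 3555/4 ≈ 888.75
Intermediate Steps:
R = √161 ≈ 12.689
H(S) = 4*S² (H(S) = (2*S)² = 4*S²)
d(I) = 45/4 (d(I) = -¼*(-45) = 45/4)
H(-15) - d(R) = 4*(-15)² - 1*45/4 = 4*225 - 45/4 = 900 - 45/4 = 3555/4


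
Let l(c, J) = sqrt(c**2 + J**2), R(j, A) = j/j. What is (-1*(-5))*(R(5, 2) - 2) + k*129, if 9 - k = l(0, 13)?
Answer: -521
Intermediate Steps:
R(j, A) = 1
l(c, J) = sqrt(J**2 + c**2)
k = -4 (k = 9 - sqrt(13**2 + 0**2) = 9 - sqrt(169 + 0) = 9 - sqrt(169) = 9 - 1*13 = 9 - 13 = -4)
(-1*(-5))*(R(5, 2) - 2) + k*129 = (-1*(-5))*(1 - 2) - 4*129 = 5*(-1) - 516 = -5 - 516 = -521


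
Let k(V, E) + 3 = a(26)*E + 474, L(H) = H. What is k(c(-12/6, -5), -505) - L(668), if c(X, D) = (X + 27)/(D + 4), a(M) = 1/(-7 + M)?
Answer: -4248/19 ≈ -223.58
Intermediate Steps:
c(X, D) = (27 + X)/(4 + D)
k(V, E) = 471 + E/19 (k(V, E) = -3 + (E/(-7 + 26) + 474) = -3 + (E/19 + 474) = -3 + (474 + E/19) = 471 + E/19)
k(c(-12/6, -5), -505) - L(668) = (471 + (1/19)*(-505)) - 1*668 = (471 - 505/19) - 668 = 8444/19 - 668 = -4248/19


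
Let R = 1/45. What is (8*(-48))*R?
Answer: -128/15 ≈ -8.5333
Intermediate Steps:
R = 1/45 ≈ 0.022222
(8*(-48))*R = (8*(-48))*(1/45) = -384*1/45 = -128/15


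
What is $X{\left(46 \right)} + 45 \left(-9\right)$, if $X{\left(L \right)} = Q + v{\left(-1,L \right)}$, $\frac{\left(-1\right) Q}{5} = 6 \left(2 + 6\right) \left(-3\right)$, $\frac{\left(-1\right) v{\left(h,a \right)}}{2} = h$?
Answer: $317$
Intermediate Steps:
$v{\left(h,a \right)} = - 2 h$
$Q = 720$ ($Q = - 5 \cdot 6 \left(2 + 6\right) \left(-3\right) = - 5 \cdot 6 \cdot 8 \left(-3\right) = - 5 \cdot 48 \left(-3\right) = \left(-5\right) \left(-144\right) = 720$)
$X{\left(L \right)} = 722$ ($X{\left(L \right)} = 720 - -2 = 720 + 2 = 722$)
$X{\left(46 \right)} + 45 \left(-9\right) = 722 + 45 \left(-9\right) = 722 - 405 = 317$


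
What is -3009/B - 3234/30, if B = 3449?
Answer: -1874056/17245 ≈ -108.67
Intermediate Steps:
-3009/B - 3234/30 = -3009/3449 - 3234/30 = -3009*1/3449 - 3234*1/30 = -3009/3449 - 539/5 = -1874056/17245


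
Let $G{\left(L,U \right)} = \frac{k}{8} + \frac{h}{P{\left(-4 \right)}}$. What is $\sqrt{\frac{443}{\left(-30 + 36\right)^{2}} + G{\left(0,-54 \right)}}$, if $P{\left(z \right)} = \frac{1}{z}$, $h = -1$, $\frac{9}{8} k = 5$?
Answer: $\frac{\sqrt{607}}{6} \approx 4.1062$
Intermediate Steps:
$k = \frac{40}{9}$ ($k = \frac{8}{9} \cdot 5 = \frac{40}{9} \approx 4.4444$)
$G{\left(L,U \right)} = \frac{41}{9}$ ($G{\left(L,U \right)} = \frac{40}{9 \cdot 8} - \frac{1}{\frac{1}{-4}} = \frac{40}{9} \cdot \frac{1}{8} - \frac{1}{- \frac{1}{4}} = \frac{5}{9} - -4 = \frac{5}{9} + 4 = \frac{41}{9}$)
$\sqrt{\frac{443}{\left(-30 + 36\right)^{2}} + G{\left(0,-54 \right)}} = \sqrt{\frac{443}{\left(-30 + 36\right)^{2}} + \frac{41}{9}} = \sqrt{\frac{443}{6^{2}} + \frac{41}{9}} = \sqrt{\frac{443}{36} + \frac{41}{9}} = \sqrt{\frac{607}{36}} = \frac{\sqrt{607}}{6}$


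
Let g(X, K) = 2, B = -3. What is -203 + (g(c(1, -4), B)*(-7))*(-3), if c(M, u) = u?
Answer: -161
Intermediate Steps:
-203 + (g(c(1, -4), B)*(-7))*(-3) = -203 + (2*(-7))*(-3) = -203 - 14*(-3) = -203 + 42 = -161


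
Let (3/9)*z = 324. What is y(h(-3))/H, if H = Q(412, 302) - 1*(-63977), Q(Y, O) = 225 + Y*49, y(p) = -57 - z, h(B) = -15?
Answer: -343/28130 ≈ -0.012193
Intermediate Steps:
z = 972 (z = 3*324 = 972)
y(p) = -1029 (y(p) = -57 - 1*972 = -57 - 972 = -1029)
Q(Y, O) = 225 + 49*Y
H = 84390 (H = (225 + 49*412) - 1*(-63977) = (225 + 20188) + 63977 = 20413 + 63977 = 84390)
y(h(-3))/H = -1029/84390 = -1029*1/84390 = -343/28130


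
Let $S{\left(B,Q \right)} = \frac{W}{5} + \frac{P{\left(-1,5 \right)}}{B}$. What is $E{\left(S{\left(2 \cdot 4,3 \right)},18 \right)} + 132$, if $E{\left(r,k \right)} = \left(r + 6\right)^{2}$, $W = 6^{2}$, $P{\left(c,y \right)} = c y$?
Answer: $\frac{464209}{1600} \approx 290.13$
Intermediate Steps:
$W = 36$
$S{\left(B,Q \right)} = \frac{36}{5} - \frac{5}{B}$ ($S{\left(B,Q \right)} = \frac{36}{5} + \frac{\left(-1\right) 5}{B} = 36 \cdot \frac{1}{5} - \frac{5}{B} = \frac{36}{5} - \frac{5}{B}$)
$E{\left(r,k \right)} = \left(6 + r\right)^{2}$
$E{\left(S{\left(2 \cdot 4,3 \right)},18 \right)} + 132 = \left(6 + \left(\frac{36}{5} - \frac{5}{2 \cdot 4}\right)\right)^{2} + 132 = \left(6 + \left(\frac{36}{5} - \frac{5}{8}\right)\right)^{2} + 132 = \left(6 + \frac{263}{40}\right)^{2} + 132 = \left(\frac{503}{40}\right)^{2} + 132 = \frac{253009}{1600} + 132 = \frac{464209}{1600}$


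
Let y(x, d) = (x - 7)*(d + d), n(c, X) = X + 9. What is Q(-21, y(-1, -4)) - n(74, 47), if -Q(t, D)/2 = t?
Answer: -14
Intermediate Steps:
n(c, X) = 9 + X
y(x, d) = 2*d*(-7 + x) (y(x, d) = (-7 + x)*(2*d) = 2*d*(-7 + x))
Q(t, D) = -2*t
Q(-21, y(-1, -4)) - n(74, 47) = -2*(-21) - (9 + 47) = 42 - 1*56 = 42 - 56 = -14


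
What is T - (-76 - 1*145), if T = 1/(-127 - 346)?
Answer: 104532/473 ≈ 221.00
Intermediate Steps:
T = -1/473 (T = 1/(-473) = -1/473 ≈ -0.0021142)
T - (-76 - 1*145) = -1/473 - (-76 - 1*145) = -1/473 - (-76 - 145) = -1/473 - 1*(-221) = -1/473 + 221 = 104532/473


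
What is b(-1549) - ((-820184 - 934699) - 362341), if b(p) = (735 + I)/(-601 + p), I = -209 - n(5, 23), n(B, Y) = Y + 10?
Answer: 4552031107/2150 ≈ 2.1172e+6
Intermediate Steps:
n(B, Y) = 10 + Y
I = -242 (I = -209 - (10 + 23) = -209 - 1*33 = -209 - 33 = -242)
b(p) = 493/(-601 + p) (b(p) = (735 - 242)/(-601 + p) = 493/(-601 + p))
b(-1549) - ((-820184 - 934699) - 362341) = 493/(-601 - 1549) - ((-820184 - 934699) - 362341) = 493/(-2150) - (-1754883 - 362341) = 493*(-1/2150) - 1*(-2117224) = -493/2150 + 2117224 = 4552031107/2150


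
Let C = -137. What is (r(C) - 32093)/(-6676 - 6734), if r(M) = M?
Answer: 3223/1341 ≈ 2.4034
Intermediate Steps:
(r(C) - 32093)/(-6676 - 6734) = (-137 - 32093)/(-6676 - 6734) = -32230/(-13410) = -32230*(-1/13410) = 3223/1341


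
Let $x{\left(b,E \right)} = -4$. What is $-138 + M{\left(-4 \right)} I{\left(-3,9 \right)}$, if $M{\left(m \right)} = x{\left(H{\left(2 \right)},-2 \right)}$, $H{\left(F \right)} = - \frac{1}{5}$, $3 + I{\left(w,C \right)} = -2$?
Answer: $-118$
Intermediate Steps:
$I{\left(w,C \right)} = -5$ ($I{\left(w,C \right)} = -3 - 2 = -5$)
$H{\left(F \right)} = - \frac{1}{5}$ ($H{\left(F \right)} = \left(-1\right) \frac{1}{5} = - \frac{1}{5}$)
$M{\left(m \right)} = -4$
$-138 + M{\left(-4 \right)} I{\left(-3,9 \right)} = -138 - -20 = -138 + 20 = -118$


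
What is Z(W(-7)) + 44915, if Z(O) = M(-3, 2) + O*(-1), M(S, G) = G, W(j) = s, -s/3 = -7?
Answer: 44896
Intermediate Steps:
s = 21 (s = -3*(-7) = 21)
W(j) = 21
Z(O) = 2 - O (Z(O) = 2 + O*(-1) = 2 - O)
Z(W(-7)) + 44915 = (2 - 1*21) + 44915 = (2 - 21) + 44915 = -19 + 44915 = 44896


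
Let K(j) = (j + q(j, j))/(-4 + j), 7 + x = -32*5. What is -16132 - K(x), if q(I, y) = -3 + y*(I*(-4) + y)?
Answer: -2842409/171 ≈ -16622.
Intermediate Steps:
x = -167 (x = -7 - 32*5 = -7 - 160 = -167)
q(I, y) = -3 + y*(y - 4*I) (q(I, y) = -3 + y*(-4*I + y) = -3 + y*(y - 4*I))
K(j) = (-3 + j - 3*j²)/(-4 + j) (K(j) = (j + (-3 + j² - 4*j*j))/(-4 + j) = (j + (-3 + j² - 4*j²))/(-4 + j) = (j + (-3 - 3*j²))/(-4 + j) = (-3 + j - 3*j²)/(-4 + j))
-16132 - K(x) = -16132 - (-3 - 167 - 3*(-167)²)/(-4 - 167) = -16132 - (-3 - 167 - 3*27889)/(-171) = -16132 - (-1)*(-3 - 167 - 83667)/171 = -16132 - (-1)*(-83837)/171 = -16132 - 1*83837/171 = -16132 - 83837/171 = -2842409/171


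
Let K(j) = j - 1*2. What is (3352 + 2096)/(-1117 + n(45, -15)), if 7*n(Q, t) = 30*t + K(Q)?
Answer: -6356/1371 ≈ -4.6360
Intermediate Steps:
K(j) = -2 + j (K(j) = j - 2 = -2 + j)
n(Q, t) = -2/7 + Q/7 + 30*t/7 (n(Q, t) = (30*t + (-2 + Q))/7 = (-2 + Q + 30*t)/7 = -2/7 + Q/7 + 30*t/7)
(3352 + 2096)/(-1117 + n(45, -15)) = (3352 + 2096)/(-1117 + (-2/7 + (⅐)*45 + (30/7)*(-15))) = 5448/(-1117 + (-2/7 + 45/7 - 450/7)) = 5448/(-1117 - 407/7) = 5448/(-8226/7) = 5448*(-7/8226) = -6356/1371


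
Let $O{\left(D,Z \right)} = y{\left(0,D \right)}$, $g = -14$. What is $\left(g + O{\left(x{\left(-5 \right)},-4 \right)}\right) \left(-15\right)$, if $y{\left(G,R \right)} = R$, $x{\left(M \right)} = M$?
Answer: $285$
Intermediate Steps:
$O{\left(D,Z \right)} = D$
$\left(g + O{\left(x{\left(-5 \right)},-4 \right)}\right) \left(-15\right) = \left(-14 - 5\right) \left(-15\right) = \left(-19\right) \left(-15\right) = 285$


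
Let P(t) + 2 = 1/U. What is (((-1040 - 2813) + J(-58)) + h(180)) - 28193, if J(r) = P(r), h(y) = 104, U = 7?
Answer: -223607/7 ≈ -31944.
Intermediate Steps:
P(t) = -13/7 (P(t) = -2 + 1/7 = -2 + ⅐ = -13/7)
J(r) = -13/7
(((-1040 - 2813) + J(-58)) + h(180)) - 28193 = (((-1040 - 2813) - 13/7) + 104) - 28193 = ((-3853 - 13/7) + 104) - 28193 = (-26984/7 + 104) - 28193 = -26256/7 - 28193 = -223607/7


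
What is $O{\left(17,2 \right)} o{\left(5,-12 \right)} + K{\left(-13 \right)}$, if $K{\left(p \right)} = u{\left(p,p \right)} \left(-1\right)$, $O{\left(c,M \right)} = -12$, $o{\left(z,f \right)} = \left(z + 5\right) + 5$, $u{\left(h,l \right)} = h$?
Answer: $-167$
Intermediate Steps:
$o{\left(z,f \right)} = 10 + z$ ($o{\left(z,f \right)} = \left(5 + z\right) + 5 = 10 + z$)
$K{\left(p \right)} = - p$ ($K{\left(p \right)} = p \left(-1\right) = - p$)
$O{\left(17,2 \right)} o{\left(5,-12 \right)} + K{\left(-13 \right)} = - 12 \left(10 + 5\right) - -13 = \left(-12\right) 15 + 13 = -180 + 13 = -167$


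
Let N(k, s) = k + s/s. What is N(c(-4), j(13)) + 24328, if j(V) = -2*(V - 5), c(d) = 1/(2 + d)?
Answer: 48657/2 ≈ 24329.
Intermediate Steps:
j(V) = 10 - 2*V (j(V) = -2*(-5 + V) = 10 - 2*V)
N(k, s) = 1 + k (N(k, s) = k + 1 = 1 + k)
N(c(-4), j(13)) + 24328 = (1 + 1/(2 - 4)) + 24328 = (1 + 1/(-2)) + 24328 = (1 - 1/2) + 24328 = 1/2 + 24328 = 48657/2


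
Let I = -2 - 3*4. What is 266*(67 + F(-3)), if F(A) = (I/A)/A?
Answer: 156674/9 ≈ 17408.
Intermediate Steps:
I = -14 (I = -2 - 12 = -14)
F(A) = -14/A² (F(A) = (-14/A)/A = -14/A²)
266*(67 + F(-3)) = 266*(67 - 14/(-3)²) = 266*(67 - 14*⅑) = 266*(67 - 14/9) = 266*(589/9) = 156674/9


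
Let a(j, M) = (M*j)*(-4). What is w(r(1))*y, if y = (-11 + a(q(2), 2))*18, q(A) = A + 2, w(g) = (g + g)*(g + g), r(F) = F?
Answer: -3096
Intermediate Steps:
w(g) = 4*g² (w(g) = (2*g)*(2*g) = 4*g²)
q(A) = 2 + A
a(j, M) = -4*M*j
y = -774 (y = (-11 - 4*2*(2 + 2))*18 = (-11 - 4*2*4)*18 = (-11 - 32)*18 = -43*18 = -774)
w(r(1))*y = (4*1²)*(-774) = (4*1)*(-774) = 4*(-774) = -3096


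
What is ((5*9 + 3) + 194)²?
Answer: 58564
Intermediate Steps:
((5*9 + 3) + 194)² = ((45 + 3) + 194)² = (48 + 194)² = 242² = 58564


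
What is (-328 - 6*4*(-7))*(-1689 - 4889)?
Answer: 1052480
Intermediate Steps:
(-328 - 6*4*(-7))*(-1689 - 4889) = (-328 - 24*(-7))*(-6578) = (-328 + 168)*(-6578) = -160*(-6578) = 1052480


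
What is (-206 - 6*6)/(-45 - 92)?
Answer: 242/137 ≈ 1.7664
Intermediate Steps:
(-206 - 6*6)/(-45 - 92) = (-206 - 36)/(-137) = -242*(-1/137) = 242/137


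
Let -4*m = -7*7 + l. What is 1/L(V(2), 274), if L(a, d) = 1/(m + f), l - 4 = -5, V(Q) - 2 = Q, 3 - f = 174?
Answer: -317/2 ≈ -158.50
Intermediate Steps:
f = -171 (f = 3 - 1*174 = 3 - 174 = -171)
V(Q) = 2 + Q
l = -1 (l = 4 - 5 = -1)
m = 25/2 (m = -(-7*7 - 1)/4 = -(-49 - 1)/4 = -¼*(-50) = 25/2 ≈ 12.500)
L(a, d) = -2/317 (L(a, d) = 1/(25/2 - 171) = 1/(-317/2) = -2/317)
1/L(V(2), 274) = 1/(-2/317) = -317/2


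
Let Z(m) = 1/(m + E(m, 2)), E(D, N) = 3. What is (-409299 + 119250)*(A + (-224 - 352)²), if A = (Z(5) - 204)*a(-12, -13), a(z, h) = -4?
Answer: -192935663967/2 ≈ -9.6468e+10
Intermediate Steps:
Z(m) = 1/(3 + m) (Z(m) = 1/(m + 3) = 1/(3 + m))
A = 1631/2 (A = (1/(3 + 5) - 204)*(-4) = (1/8 - 204)*(-4) = (⅛ - 204)*(-4) = -1631/8*(-4) = 1631/2 ≈ 815.50)
(-409299 + 119250)*(A + (-224 - 352)²) = (-409299 + 119250)*(1631/2 + (-224 - 352)²) = -290049*(1631/2 + (-576)²) = -290049*(1631/2 + 331776) = -290049*665183/2 = -192935663967/2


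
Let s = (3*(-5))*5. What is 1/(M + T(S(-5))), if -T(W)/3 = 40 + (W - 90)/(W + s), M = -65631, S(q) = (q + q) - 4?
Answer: -89/5852151 ≈ -1.5208e-5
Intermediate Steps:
s = -75 (s = -15*5 = -75)
S(q) = -4 + 2*q (S(q) = 2*q - 4 = -4 + 2*q)
T(W) = -120 - 3*(-90 + W)/(-75 + W) (T(W) = -3*(40 + (W - 90)/(W - 75)) = -3*(40 + (-90 + W)/(-75 + W)) = -120 - 3*(-90 + W)/(-75 + W))
1/(M + T(S(-5))) = 1/(-65631 + 3*(3090 - 41*(-4 + 2*(-5)))/(-75 + (-4 + 2*(-5)))) = 1/(-65631 + 3*(3090 - 41*(-4 - 10))/(-75 + (-4 - 10))) = 1/(-65631 + 3*(3090 - 41*(-14))/(-75 - 14)) = 1/(-65631 + 3*(3090 + 574)/(-89)) = 1/(-65631 + 3*(-1/89)*3664) = 1/(-65631 - 10992/89) = 1/(-5852151/89) = -89/5852151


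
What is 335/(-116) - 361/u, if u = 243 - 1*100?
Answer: -89781/16588 ≈ -5.4124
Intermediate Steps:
u = 143 (u = 243 - 100 = 143)
335/(-116) - 361/u = 335/(-116) - 361/143 = 335*(-1/116) - 361*1/143 = -335/116 - 361/143 = -89781/16588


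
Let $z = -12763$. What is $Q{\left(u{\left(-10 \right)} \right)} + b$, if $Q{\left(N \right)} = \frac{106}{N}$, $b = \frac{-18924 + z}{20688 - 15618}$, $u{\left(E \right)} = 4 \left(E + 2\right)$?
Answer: $- \frac{387851}{40560} \approx -9.5624$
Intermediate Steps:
$u{\left(E \right)} = 8 + 4 E$ ($u{\left(E \right)} = 4 \left(2 + E\right) = 8 + 4 E$)
$b = - \frac{31687}{5070}$ ($b = \frac{-18924 - 12763}{20688 - 15618} = - \frac{31687}{5070} \approx -6.2499$)
$Q{\left(u{\left(-10 \right)} \right)} + b = \frac{106}{8 + 4 \left(-10\right)} - \frac{31687}{5070} = \frac{106}{8 - 40} - \frac{31687}{5070} = \frac{106}{-32} - \frac{31687}{5070} = 106 \left(- \frac{1}{32}\right) - \frac{31687}{5070} = - \frac{53}{16} - \frac{31687}{5070} = - \frac{387851}{40560}$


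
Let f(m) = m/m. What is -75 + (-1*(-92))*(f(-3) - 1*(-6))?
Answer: 569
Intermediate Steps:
f(m) = 1
-75 + (-1*(-92))*(f(-3) - 1*(-6)) = -75 + (-1*(-92))*(1 - 1*(-6)) = -75 + 92*(1 + 6) = -75 + 92*7 = -75 + 644 = 569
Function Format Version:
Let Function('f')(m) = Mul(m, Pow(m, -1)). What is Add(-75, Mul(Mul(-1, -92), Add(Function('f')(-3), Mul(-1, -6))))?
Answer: 569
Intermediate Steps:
Function('f')(m) = 1
Add(-75, Mul(Mul(-1, -92), Add(Function('f')(-3), Mul(-1, -6)))) = Add(-75, Mul(Mul(-1, -92), Add(1, Mul(-1, -6)))) = Add(-75, Mul(92, Add(1, 6))) = Add(-75, Mul(92, 7)) = Add(-75, 644) = 569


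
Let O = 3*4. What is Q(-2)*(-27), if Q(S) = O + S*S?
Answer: -432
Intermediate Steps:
O = 12
Q(S) = 12 + S**2 (Q(S) = 12 + S*S = 12 + S**2)
Q(-2)*(-27) = (12 + (-2)**2)*(-27) = (12 + 4)*(-27) = 16*(-27) = -432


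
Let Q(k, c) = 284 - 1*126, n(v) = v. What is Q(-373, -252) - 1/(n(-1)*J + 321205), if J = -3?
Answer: 50750863/321208 ≈ 158.00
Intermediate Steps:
Q(k, c) = 158 (Q(k, c) = 284 - 126 = 158)
Q(-373, -252) - 1/(n(-1)*J + 321205) = 158 - 1/(-1*(-3) + 321205) = 158 - 1/(3 + 321205) = 158 - 1/321208 = 50750863/321208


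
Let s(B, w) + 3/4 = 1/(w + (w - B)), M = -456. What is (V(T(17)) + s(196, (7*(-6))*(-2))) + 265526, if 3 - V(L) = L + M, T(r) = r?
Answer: 3723541/14 ≈ 2.6597e+5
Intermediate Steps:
V(L) = 459 - L (V(L) = 3 - (L - 456) = 3 - (-456 + L) = 3 + (456 - L) = 459 - L)
s(B, w) = -¾ + 1/(-B + 2*w) (s(B, w) = -¾ + 1/(w + (w - B)) = -¾ + 1/(-B + 2*w))
(V(T(17)) + s(196, (7*(-6))*(-2))) + 265526 = ((459 - 1*17) + (-4 - 3*196 + 6*((7*(-6))*(-2)))/(4*(196 - 2*7*(-6)*(-2)))) + 265526 = ((459 - 17) + (-4 - 588 + 6*(-42*(-2)))/(4*(196 - (-84)*(-2)))) + 265526 = (442 + (-4 - 588 + 6*84)/(4*(196 - 2*84))) + 265526 = (442 + (-4 - 588 + 504)/(4*(196 - 168))) + 265526 = (442 + (¼)*(-88)/28) + 265526 = (442 + (¼)*(1/28)*(-88)) + 265526 = (442 - 11/14) + 265526 = 6177/14 + 265526 = 3723541/14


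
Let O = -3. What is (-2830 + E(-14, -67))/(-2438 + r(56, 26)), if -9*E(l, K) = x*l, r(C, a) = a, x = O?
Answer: 2126/1809 ≈ 1.1752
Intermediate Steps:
x = -3
E(l, K) = l/3 (E(l, K) = -(-1)*l/3 = l/3)
(-2830 + E(-14, -67))/(-2438 + r(56, 26)) = (-2830 + (1/3)*(-14))/(-2438 + 26) = (-2830 - 14/3)/(-2412) = -8504/3*(-1/2412) = 2126/1809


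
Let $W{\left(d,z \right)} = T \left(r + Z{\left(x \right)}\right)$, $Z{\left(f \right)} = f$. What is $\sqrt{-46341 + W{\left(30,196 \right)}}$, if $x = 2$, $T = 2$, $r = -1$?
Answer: $i \sqrt{46339} \approx 215.26 i$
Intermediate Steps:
$W{\left(d,z \right)} = 2$ ($W{\left(d,z \right)} = 2 \left(-1 + 2\right) = 2 \cdot 1 = 2$)
$\sqrt{-46341 + W{\left(30,196 \right)}} = \sqrt{-46341 + 2} = \sqrt{-46339} = i \sqrt{46339}$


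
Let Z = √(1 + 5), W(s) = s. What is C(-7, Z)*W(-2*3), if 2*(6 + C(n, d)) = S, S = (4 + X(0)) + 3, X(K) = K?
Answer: 15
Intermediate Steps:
Z = √6 ≈ 2.4495
S = 7 (S = (4 + 0) + 3 = 4 + 3 = 7)
C(n, d) = -5/2 (C(n, d) = -6 + (½)*7 = -6 + 7/2 = -5/2)
C(-7, Z)*W(-2*3) = -(-5)*3 = -5/2*(-6) = 15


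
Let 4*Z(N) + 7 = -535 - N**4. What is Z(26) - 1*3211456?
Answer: -6651671/2 ≈ -3.3258e+6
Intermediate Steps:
Z(N) = -271/2 - N**4/4 (Z(N) = -7/4 + (-535 - N**4)/4 = -7/4 + (-535/4 - N**4/4) = -271/2 - N**4/4)
Z(26) - 1*3211456 = (-271/2 - 1/4*26**4) - 1*3211456 = (-271/2 - 1/4*456976) - 3211456 = (-271/2 - 114244) - 3211456 = -228759/2 - 3211456 = -6651671/2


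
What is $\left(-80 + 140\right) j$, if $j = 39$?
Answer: $2340$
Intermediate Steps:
$\left(-80 + 140\right) j = \left(-80 + 140\right) 39 = 60 \cdot 39 = 2340$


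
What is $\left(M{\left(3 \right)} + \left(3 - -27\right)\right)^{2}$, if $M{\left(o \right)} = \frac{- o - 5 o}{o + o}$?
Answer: $729$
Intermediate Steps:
$M{\left(o \right)} = -3$ ($M{\left(o \right)} = \frac{\left(-6\right) o}{2 o} = - 6 o \frac{1}{2 o} = -3$)
$\left(M{\left(3 \right)} + \left(3 - -27\right)\right)^{2} = \left(-3 + \left(3 - -27\right)\right)^{2} = \left(-3 + \left(3 + 27\right)\right)^{2} = \left(-3 + 30\right)^{2} = 27^{2} = 729$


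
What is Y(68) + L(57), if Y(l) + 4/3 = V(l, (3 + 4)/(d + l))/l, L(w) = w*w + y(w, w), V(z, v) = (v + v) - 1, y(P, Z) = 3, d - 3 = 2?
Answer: 48408751/14892 ≈ 3250.7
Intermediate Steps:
d = 5 (d = 3 + 2 = 5)
V(z, v) = -1 + 2*v (V(z, v) = 2*v - 1 = -1 + 2*v)
L(w) = 3 + w² (L(w) = w*w + 3 = w² + 3 = 3 + w²)
Y(l) = -4/3 + (-1 + 14/(5 + l))/l (Y(l) = -4/3 + (-1 + 2*((3 + 4)/(5 + l)))/l = -4/3 + (-1 + 2*(7/(5 + l)))/l = -4/3 + (-1 + 14/(5 + l))/l)
Y(68) + L(57) = (⅓)*(27 - 23*68 - 4*68²)/(68*(5 + 68)) + (3 + 57²) = (⅓)*(1/68)*(27 - 1564 - 4*4624)/73 + (3 + 3249) = (⅓)*(1/68)*(1/73)*(27 - 1564 - 18496) + 3252 = (⅓)*(1/68)*(1/73)*(-20033) + 3252 = -20033/14892 + 3252 = 48408751/14892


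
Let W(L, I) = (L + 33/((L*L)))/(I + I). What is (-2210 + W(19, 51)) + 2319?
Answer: 2010245/18411 ≈ 109.19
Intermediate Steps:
W(L, I) = (L + 33/L²)/(2*I) (W(L, I) = (L + 33/(L²))/((2*I)) = (L + 33/L²)*(1/(2*I)) = (L + 33/L²)/(2*I))
(-2210 + W(19, 51)) + 2319 = (-2210 + (½)*(33 + 19³)/(51*19²)) + 2319 = (-2210 + (½)*(1/51)*(1/361)*(33 + 6859)) + 2319 = (-2210 + (½)*(1/51)*(1/361)*6892) + 2319 = (-2210 + 3446/18411) + 2319 = -40684864/18411 + 2319 = 2010245/18411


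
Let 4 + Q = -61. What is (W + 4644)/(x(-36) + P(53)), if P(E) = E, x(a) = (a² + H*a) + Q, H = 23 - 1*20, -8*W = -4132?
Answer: 10321/2352 ≈ 4.3882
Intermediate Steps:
W = 1033/2 (W = -⅛*(-4132) = 1033/2 ≈ 516.50)
H = 3 (H = 23 - 20 = 3)
Q = -65 (Q = -4 - 61 = -65)
x(a) = -65 + a² + 3*a (x(a) = (a² + 3*a) - 65 = -65 + a² + 3*a)
(W + 4644)/(x(-36) + P(53)) = (1033/2 + 4644)/((-65 + (-36)² + 3*(-36)) + 53) = 10321/(2*((-65 + 1296 - 108) + 53)) = 10321/(2*(1123 + 53)) = (10321/2)/1176 = (10321/2)*(1/1176) = 10321/2352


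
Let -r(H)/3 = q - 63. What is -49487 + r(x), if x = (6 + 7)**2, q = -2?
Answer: -49292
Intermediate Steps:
x = 169 (x = 13**2 = 169)
r(H) = 195 (r(H) = -3*(-2 - 63) = -3*(-65) = 195)
-49487 + r(x) = -49487 + 195 = -49292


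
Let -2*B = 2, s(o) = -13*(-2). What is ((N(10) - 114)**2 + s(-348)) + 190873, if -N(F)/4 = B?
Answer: 202999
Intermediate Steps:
s(o) = 26
B = -1 (B = -1/2*2 = -1)
N(F) = 4 (N(F) = -4*(-1) = 4)
((N(10) - 114)**2 + s(-348)) + 190873 = ((4 - 114)**2 + 26) + 190873 = ((-110)**2 + 26) + 190873 = (12100 + 26) + 190873 = 12126 + 190873 = 202999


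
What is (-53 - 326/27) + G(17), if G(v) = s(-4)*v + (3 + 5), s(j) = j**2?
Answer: 5803/27 ≈ 214.93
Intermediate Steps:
G(v) = 8 + 16*v (G(v) = (-4)**2*v + (3 + 5) = 16*v + 8 = 8 + 16*v)
(-53 - 326/27) + G(17) = (-53 - 326/27) + (8 + 16*17) = (-53 - 326*1/27) + (8 + 272) = (-53 - 326/27) + 280 = -1757/27 + 280 = 5803/27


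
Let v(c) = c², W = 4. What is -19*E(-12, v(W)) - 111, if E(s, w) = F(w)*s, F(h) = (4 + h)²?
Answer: 91089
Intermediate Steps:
E(s, w) = s*(4 + w)² (E(s, w) = (4 + w)²*s = s*(4 + w)²)
-19*E(-12, v(W)) - 111 = -(-228)*(4 + 4²)² - 111 = -(-228)*(4 + 16)² - 111 = -(-228)*20² - 111 = -(-228)*400 - 111 = -19*(-4800) - 111 = 91200 - 111 = 91089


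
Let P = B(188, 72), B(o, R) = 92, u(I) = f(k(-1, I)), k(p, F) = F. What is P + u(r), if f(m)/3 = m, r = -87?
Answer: -169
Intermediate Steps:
f(m) = 3*m
u(I) = 3*I
P = 92
P + u(r) = 92 + 3*(-87) = 92 - 261 = -169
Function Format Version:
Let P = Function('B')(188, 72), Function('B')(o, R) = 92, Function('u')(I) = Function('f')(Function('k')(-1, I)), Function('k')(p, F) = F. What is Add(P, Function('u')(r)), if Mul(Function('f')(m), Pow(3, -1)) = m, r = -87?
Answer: -169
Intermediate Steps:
Function('f')(m) = Mul(3, m)
Function('u')(I) = Mul(3, I)
P = 92
Add(P, Function('u')(r)) = Add(92, Mul(3, -87)) = Add(92, -261) = -169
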